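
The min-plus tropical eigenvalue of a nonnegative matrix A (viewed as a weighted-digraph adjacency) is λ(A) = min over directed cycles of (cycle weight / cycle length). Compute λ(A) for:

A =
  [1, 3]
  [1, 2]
λ(A) = 1

Enumerate directed cycles and compute their means (weight / length). Sample:
  cycle 0 → 0: weight = 1, length = 1, mean = 1/1 ≈ 1.000
  cycle 1 → 1: weight = 2, length = 1, mean = 2/1 ≈ 2.000
  cycle 0 → 1 → 0: weight = 4, length = 2, mean = 4/2 ≈ 2.000
  cycle 1 → 0 → 1: weight = 4, length = 2, mean = 4/2 ≈ 2.000
Minimum mean = 1.000, attained e.g. along the cycle 0 → 0 with weight 1 and length 1. So λ(A) = 1/1 = 1.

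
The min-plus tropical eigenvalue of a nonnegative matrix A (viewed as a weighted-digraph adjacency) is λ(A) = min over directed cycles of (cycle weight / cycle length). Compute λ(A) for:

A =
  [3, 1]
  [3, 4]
λ(A) = 2

Enumerate directed cycles and compute their means (weight / length). Sample:
  cycle 0 → 0: weight = 3, length = 1, mean = 3/1 ≈ 3.000
  cycle 1 → 1: weight = 4, length = 1, mean = 4/1 ≈ 4.000
  cycle 0 → 1 → 0: weight = 4, length = 2, mean = 4/2 ≈ 2.000
  cycle 1 → 0 → 1: weight = 4, length = 2, mean = 4/2 ≈ 2.000
Minimum mean = 2.000, attained e.g. along the cycle 0 → 1 → 0 with weight 4 and length 2. So λ(A) = 4/2 = 2.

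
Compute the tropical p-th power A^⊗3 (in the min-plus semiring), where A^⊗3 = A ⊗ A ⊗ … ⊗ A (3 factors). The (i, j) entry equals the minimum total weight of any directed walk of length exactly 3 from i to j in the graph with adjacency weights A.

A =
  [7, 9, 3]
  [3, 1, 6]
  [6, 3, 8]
A^⊗3 =
  [9, 7, 12]
  [5, 3, 7]
  [7, 5, 9]

Each entry (A^⊗3)_ij equals the minimum over all length-3 walks i = v_0 → v_1 → … → v_3 = j of Σ_t A[v_t][v_{t+1}]. For example, for (i, j) = (0, 2) we minimise over 9 possible intermediate vertex sequences; the minimum is 12, attained along the walk 0 → 2 → 0 → 2.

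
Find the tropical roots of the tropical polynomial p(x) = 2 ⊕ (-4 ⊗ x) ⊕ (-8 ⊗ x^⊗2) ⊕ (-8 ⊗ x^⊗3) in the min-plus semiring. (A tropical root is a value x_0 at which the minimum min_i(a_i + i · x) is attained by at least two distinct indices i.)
Roots: {0, 4, 6}

Each tropical root is a break point of the lower envelope of the lines y = a_i + i · x (there are 4 lines, with slopes 0, 1, ..., 3). Only the lines that attain the minimum somewhere contribute to roots; other lines are dominated. Here the surviving (envelope) indices are i = 3, i = 2, i = 1, i = 0.
Intersections between consecutive envelope lines give the roots: for adjacent envelope indices i < j the intersection is x = (a_i − a_j) / (j − i). Reading off the sorted break points: {0, 4, 6}.
Verification: at each break x_0, at least two indices attain the minimum of min_i(a_i + i · x_0).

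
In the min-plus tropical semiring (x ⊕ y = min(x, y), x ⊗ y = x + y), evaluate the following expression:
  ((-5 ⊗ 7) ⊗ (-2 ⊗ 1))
((-5 ⊗ 7) ⊗ (-2 ⊗ 1)) = 1

Expand innermost to outermost. Recall ⊕ takes the minimum of its arguments and ⊗ takes their sum. Working out the expression ((-5 ⊗ 7) ⊗ (-2 ⊗ 1)) gives 1.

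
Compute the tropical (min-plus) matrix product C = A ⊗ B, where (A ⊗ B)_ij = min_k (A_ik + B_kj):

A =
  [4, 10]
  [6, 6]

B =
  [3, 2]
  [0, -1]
A ⊗ B =
  [7, 6]
  [6, 5]

Apply the min-plus product entry-by-entry:
  C[0][0] = min over k of (A[0][0] + B[0][0] = 4 + 3 = 7, A[0][1] + B[1][0] = 10 + 0 = 10) = 7 (attained at k = 0)
  C[0][1] = min over k of (A[0][0] + B[0][1] = 4 + 2 = 6, A[0][1] + B[1][1] = 10 + -1 = 9) = 6 (attained at k = 0)
  C[1][0] = min over k of (A[1][0] + B[0][0] = 6 + 3 = 9, A[1][1] + B[1][0] = 6 + 0 = 6) = 6 (attained at k = 1)
  C[1][1] = min over k of (A[1][0] + B[0][1] = 6 + 2 = 8, A[1][1] + B[1][1] = 6 + -1 = 5) = 5 (attained at k = 1)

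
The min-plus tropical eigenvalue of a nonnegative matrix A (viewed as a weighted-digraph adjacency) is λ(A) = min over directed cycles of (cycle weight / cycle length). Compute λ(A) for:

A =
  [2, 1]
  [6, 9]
λ(A) = 2

Enumerate directed cycles and compute their means (weight / length). Sample:
  cycle 0 → 0: weight = 2, length = 1, mean = 2/1 ≈ 2.000
  cycle 1 → 1: weight = 9, length = 1, mean = 9/1 ≈ 9.000
  cycle 0 → 1 → 0: weight = 7, length = 2, mean = 7/2 ≈ 3.500
  cycle 1 → 0 → 1: weight = 7, length = 2, mean = 7/2 ≈ 3.500
Minimum mean = 2.000, attained e.g. along the cycle 0 → 0 with weight 2 and length 1. So λ(A) = 2/1 = 2.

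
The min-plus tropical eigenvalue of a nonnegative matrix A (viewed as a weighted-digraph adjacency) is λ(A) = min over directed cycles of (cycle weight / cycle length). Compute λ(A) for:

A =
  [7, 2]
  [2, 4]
λ(A) = 2

Enumerate directed cycles and compute their means (weight / length). Sample:
  cycle 0 → 0: weight = 7, length = 1, mean = 7/1 ≈ 7.000
  cycle 1 → 1: weight = 4, length = 1, mean = 4/1 ≈ 4.000
  cycle 0 → 1 → 0: weight = 4, length = 2, mean = 4/2 ≈ 2.000
  cycle 1 → 0 → 1: weight = 4, length = 2, mean = 4/2 ≈ 2.000
Minimum mean = 2.000, attained e.g. along the cycle 0 → 1 → 0 with weight 4 and length 2. So λ(A) = 4/2 = 2.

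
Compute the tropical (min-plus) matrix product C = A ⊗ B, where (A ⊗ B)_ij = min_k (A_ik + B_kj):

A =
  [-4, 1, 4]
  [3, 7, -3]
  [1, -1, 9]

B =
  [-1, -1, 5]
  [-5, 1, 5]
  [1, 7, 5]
A ⊗ B =
  [-5, -5, 1]
  [-2, 2, 2]
  [-6, 0, 4]

Apply the min-plus product entry-by-entry:
  C[0][0] = min over k of (A[0][0] + B[0][0] = -4 + -1 = -5, A[0][1] + B[1][0] = 1 + -5 = -4, A[0][2] + B[2][0] = 4 + 1 = 5) = -5 (attained at k = 0)
  C[0][1] = min over k of (A[0][0] + B[0][1] = -4 + -1 = -5, A[0][1] + B[1][1] = 1 + 1 = 2, A[0][2] + B[2][1] = 4 + 7 = 11) = -5 (attained at k = 0)
  C[0][2] = min over k of (A[0][0] + B[0][2] = -4 + 5 = 1, A[0][1] + B[1][2] = 1 + 5 = 6, A[0][2] + B[2][2] = 4 + 5 = 9) = 1 (attained at k = 0)
  C[1][0] = min over k of (A[1][0] + B[0][0] = 3 + -1 = 2, A[1][1] + B[1][0] = 7 + -5 = 2, A[1][2] + B[2][0] = -3 + 1 = -2) = -2 (attained at k = 2)
  C[1][1] = min over k of (A[1][0] + B[0][1] = 3 + -1 = 2, A[1][1] + B[1][1] = 7 + 1 = 8, A[1][2] + B[2][1] = -3 + 7 = 4) = 2 (attained at k = 0)
  C[1][2] = min over k of (A[1][0] + B[0][2] = 3 + 5 = 8, A[1][1] + B[1][2] = 7 + 5 = 12, A[1][2] + B[2][2] = -3 + 5 = 2) = 2 (attained at k = 2)
  C[2][0] = min over k of (A[2][0] + B[0][0] = 1 + -1 = 0, A[2][1] + B[1][0] = -1 + -5 = -6, A[2][2] + B[2][0] = 9 + 1 = 10) = -6 (attained at k = 1)
  C[2][1] = min over k of (A[2][0] + B[0][1] = 1 + -1 = 0, A[2][1] + B[1][1] = -1 + 1 = 0, A[2][2] + B[2][1] = 9 + 7 = 16) = 0 (attained at k = 0)
  C[2][2] = min over k of (A[2][0] + B[0][2] = 1 + 5 = 6, A[2][1] + B[1][2] = -1 + 5 = 4, A[2][2] + B[2][2] = 9 + 5 = 14) = 4 (attained at k = 1)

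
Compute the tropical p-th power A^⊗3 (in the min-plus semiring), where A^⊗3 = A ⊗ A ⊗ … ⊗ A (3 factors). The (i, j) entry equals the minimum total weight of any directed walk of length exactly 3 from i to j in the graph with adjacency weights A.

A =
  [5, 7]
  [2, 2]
A^⊗3 =
  [11, 11]
  [6, 6]

Each entry (A^⊗3)_ij equals the minimum over all length-3 walks i = v_0 → v_1 → … → v_3 = j of Σ_t A[v_t][v_{t+1}]. For example, for (i, j) = (0, 1) we minimise over 4 possible intermediate vertex sequences; the minimum is 11, attained along the walk 0 → 1 → 1 → 1.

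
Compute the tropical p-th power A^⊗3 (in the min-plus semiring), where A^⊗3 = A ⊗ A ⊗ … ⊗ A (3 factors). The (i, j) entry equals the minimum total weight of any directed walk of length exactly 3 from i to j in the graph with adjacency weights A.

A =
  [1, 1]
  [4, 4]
A^⊗3 =
  [3, 3]
  [6, 6]

Each entry (A^⊗3)_ij equals the minimum over all length-3 walks i = v_0 → v_1 → … → v_3 = j of Σ_t A[v_t][v_{t+1}]. For example, for (i, j) = (0, 1) we minimise over 4 possible intermediate vertex sequences; the minimum is 3, attained along the walk 0 → 0 → 0 → 1.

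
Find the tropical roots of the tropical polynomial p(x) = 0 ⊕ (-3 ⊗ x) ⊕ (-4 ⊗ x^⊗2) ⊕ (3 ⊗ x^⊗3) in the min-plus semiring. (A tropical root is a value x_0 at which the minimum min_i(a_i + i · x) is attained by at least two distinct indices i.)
Roots: {-7, 1, 3}

Each tropical root is a break point of the lower envelope of the lines y = a_i + i · x (there are 4 lines, with slopes 0, 1, ..., 3). Only the lines that attain the minimum somewhere contribute to roots; other lines are dominated. Here the surviving (envelope) indices are i = 3, i = 2, i = 1, i = 0.
Intersections between consecutive envelope lines give the roots: for adjacent envelope indices i < j the intersection is x = (a_i − a_j) / (j − i). Reading off the sorted break points: {-7, 1, 3}.
Verification: at each break x_0, at least two indices attain the minimum of min_i(a_i + i · x_0).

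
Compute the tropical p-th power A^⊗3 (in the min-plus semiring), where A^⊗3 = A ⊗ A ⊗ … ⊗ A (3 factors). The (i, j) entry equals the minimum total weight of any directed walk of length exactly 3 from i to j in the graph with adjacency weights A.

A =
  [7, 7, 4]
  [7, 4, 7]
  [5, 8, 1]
A^⊗3 =
  [10, 13, 6]
  [13, 12, 9]
  [7, 10, 3]

Each entry (A^⊗3)_ij equals the minimum over all length-3 walks i = v_0 → v_1 → … → v_3 = j of Σ_t A[v_t][v_{t+1}]. For example, for (i, j) = (0, 2) we minimise over 9 possible intermediate vertex sequences; the minimum is 6, attained along the walk 0 → 2 → 2 → 2.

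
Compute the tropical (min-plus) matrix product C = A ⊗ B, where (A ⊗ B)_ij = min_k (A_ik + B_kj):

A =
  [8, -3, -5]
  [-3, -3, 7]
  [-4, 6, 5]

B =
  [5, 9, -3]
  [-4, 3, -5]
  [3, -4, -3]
A ⊗ B =
  [-7, -9, -8]
  [-7, 0, -8]
  [1, 1, -7]

Apply the min-plus product entry-by-entry:
  C[0][0] = min over k of (A[0][0] + B[0][0] = 8 + 5 = 13, A[0][1] + B[1][0] = -3 + -4 = -7, A[0][2] + B[2][0] = -5 + 3 = -2) = -7 (attained at k = 1)
  C[0][1] = min over k of (A[0][0] + B[0][1] = 8 + 9 = 17, A[0][1] + B[1][1] = -3 + 3 = 0, A[0][2] + B[2][1] = -5 + -4 = -9) = -9 (attained at k = 2)
  C[0][2] = min over k of (A[0][0] + B[0][2] = 8 + -3 = 5, A[0][1] + B[1][2] = -3 + -5 = -8, A[0][2] + B[2][2] = -5 + -3 = -8) = -8 (attained at k = 1)
  C[1][0] = min over k of (A[1][0] + B[0][0] = -3 + 5 = 2, A[1][1] + B[1][0] = -3 + -4 = -7, A[1][2] + B[2][0] = 7 + 3 = 10) = -7 (attained at k = 1)
  C[1][1] = min over k of (A[1][0] + B[0][1] = -3 + 9 = 6, A[1][1] + B[1][1] = -3 + 3 = 0, A[1][2] + B[2][1] = 7 + -4 = 3) = 0 (attained at k = 1)
  C[1][2] = min over k of (A[1][0] + B[0][2] = -3 + -3 = -6, A[1][1] + B[1][2] = -3 + -5 = -8, A[1][2] + B[2][2] = 7 + -3 = 4) = -8 (attained at k = 1)
  C[2][0] = min over k of (A[2][0] + B[0][0] = -4 + 5 = 1, A[2][1] + B[1][0] = 6 + -4 = 2, A[2][2] + B[2][0] = 5 + 3 = 8) = 1 (attained at k = 0)
  C[2][1] = min over k of (A[2][0] + B[0][1] = -4 + 9 = 5, A[2][1] + B[1][1] = 6 + 3 = 9, A[2][2] + B[2][1] = 5 + -4 = 1) = 1 (attained at k = 2)
  C[2][2] = min over k of (A[2][0] + B[0][2] = -4 + -3 = -7, A[2][1] + B[1][2] = 6 + -5 = 1, A[2][2] + B[2][2] = 5 + -3 = 2) = -7 (attained at k = 0)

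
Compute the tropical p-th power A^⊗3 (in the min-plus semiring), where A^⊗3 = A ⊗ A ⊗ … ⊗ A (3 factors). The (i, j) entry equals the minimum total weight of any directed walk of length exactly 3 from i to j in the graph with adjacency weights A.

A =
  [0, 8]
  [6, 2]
A^⊗3 =
  [0, 8]
  [6, 6]

Each entry (A^⊗3)_ij equals the minimum over all length-3 walks i = v_0 → v_1 → … → v_3 = j of Σ_t A[v_t][v_{t+1}]. For example, for (i, j) = (0, 1) we minimise over 4 possible intermediate vertex sequences; the minimum is 8, attained along the walk 0 → 0 → 0 → 1.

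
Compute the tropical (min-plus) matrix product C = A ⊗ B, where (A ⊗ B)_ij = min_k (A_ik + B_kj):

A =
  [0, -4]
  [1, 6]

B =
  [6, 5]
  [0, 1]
A ⊗ B =
  [-4, -3]
  [6, 6]

Apply the min-plus product entry-by-entry:
  C[0][0] = min over k of (A[0][0] + B[0][0] = 0 + 6 = 6, A[0][1] + B[1][0] = -4 + 0 = -4) = -4 (attained at k = 1)
  C[0][1] = min over k of (A[0][0] + B[0][1] = 0 + 5 = 5, A[0][1] + B[1][1] = -4 + 1 = -3) = -3 (attained at k = 1)
  C[1][0] = min over k of (A[1][0] + B[0][0] = 1 + 6 = 7, A[1][1] + B[1][0] = 6 + 0 = 6) = 6 (attained at k = 1)
  C[1][1] = min over k of (A[1][0] + B[0][1] = 1 + 5 = 6, A[1][1] + B[1][1] = 6 + 1 = 7) = 6 (attained at k = 0)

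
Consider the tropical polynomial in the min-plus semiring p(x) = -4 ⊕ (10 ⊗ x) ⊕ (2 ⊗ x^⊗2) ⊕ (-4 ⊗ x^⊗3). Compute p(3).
p(3) = -4

A tropical monomial a ⊗ x^⊗i evaluates to a + i · x. Evaluating each term at x = 3:
  Term 0 contributes -4 + 0 · 3 = -4
  Term 1 contributes 10 + 1 · 3 = 13
  Term 2 contributes 2 + 2 · 3 = 8
  Term 3 contributes -4 + 3 · 3 = 5
p(3) = ⊕ of these = min[-4, 13, 8, 5] = -4.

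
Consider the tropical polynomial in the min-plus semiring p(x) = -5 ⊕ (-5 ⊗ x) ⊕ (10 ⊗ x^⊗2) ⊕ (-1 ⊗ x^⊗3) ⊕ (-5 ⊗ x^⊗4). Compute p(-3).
p(-3) = -17

A tropical monomial a ⊗ x^⊗i evaluates to a + i · x. Evaluating each term at x = -3:
  Term 0 contributes -5 + 0 · -3 = -5
  Term 1 contributes -5 + 1 · -3 = -8
  Term 2 contributes 10 + 2 · -3 = 4
  Term 3 contributes -1 + 3 · -3 = -10
  Term 4 contributes -5 + 4 · -3 = -17
p(-3) = ⊕ of these = min[-5, -8, 4, -10, -17] = -17.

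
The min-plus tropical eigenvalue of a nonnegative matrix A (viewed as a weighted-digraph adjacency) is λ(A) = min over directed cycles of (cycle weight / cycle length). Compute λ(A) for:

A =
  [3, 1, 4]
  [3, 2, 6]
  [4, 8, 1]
λ(A) = 1

Enumerate directed cycles and compute their means (weight / length). Sample:
  cycle 0 → 0: weight = 3, length = 1, mean = 3/1 ≈ 3.000
  cycle 1 → 1: weight = 2, length = 1, mean = 2/1 ≈ 2.000
  cycle 2 → 2: weight = 1, length = 1, mean = 1/1 ≈ 1.000
  cycle 0 → 1 → 0: weight = 4, length = 2, mean = 4/2 ≈ 2.000
  cycle 0 → 2 → 0: weight = 8, length = 2, mean = 8/2 ≈ 4.000
  cycle 1 → 0 → 1: weight = 4, length = 2, mean = 4/2 ≈ 2.000
Minimum mean = 1.000, attained e.g. along the cycle 2 → 2 with weight 1 and length 1. So λ(A) = 1/1 = 1.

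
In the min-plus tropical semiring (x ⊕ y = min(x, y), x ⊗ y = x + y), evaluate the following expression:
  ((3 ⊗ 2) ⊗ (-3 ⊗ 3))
((3 ⊗ 2) ⊗ (-3 ⊗ 3)) = 5

Expand innermost to outermost. Recall ⊕ takes the minimum of its arguments and ⊗ takes their sum. Working out the expression ((3 ⊗ 2) ⊗ (-3 ⊗ 3)) gives 5.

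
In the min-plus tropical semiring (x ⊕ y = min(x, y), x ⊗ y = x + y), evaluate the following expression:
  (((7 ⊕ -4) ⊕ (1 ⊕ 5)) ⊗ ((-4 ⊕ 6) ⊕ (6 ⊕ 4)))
(((7 ⊕ -4) ⊕ (1 ⊕ 5)) ⊗ ((-4 ⊕ 6) ⊕ (6 ⊕ 4))) = -8

Expand innermost to outermost. Recall ⊕ takes the minimum of its arguments and ⊗ takes their sum. Working out the expression (((7 ⊕ -4) ⊕ (1 ⊕ 5)) ⊗ ((-4 ⊕ 6) ⊕ (6 ⊕ 4))) gives -8.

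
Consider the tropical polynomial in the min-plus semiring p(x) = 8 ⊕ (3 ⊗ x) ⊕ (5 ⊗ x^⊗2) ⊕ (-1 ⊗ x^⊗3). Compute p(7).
p(7) = 8

A tropical monomial a ⊗ x^⊗i evaluates to a + i · x. Evaluating each term at x = 7:
  Term 0 contributes 8 + 0 · 7 = 8
  Term 1 contributes 3 + 1 · 7 = 10
  Term 2 contributes 5 + 2 · 7 = 19
  Term 3 contributes -1 + 3 · 7 = 20
p(7) = ⊕ of these = min[8, 10, 19, 20] = 8.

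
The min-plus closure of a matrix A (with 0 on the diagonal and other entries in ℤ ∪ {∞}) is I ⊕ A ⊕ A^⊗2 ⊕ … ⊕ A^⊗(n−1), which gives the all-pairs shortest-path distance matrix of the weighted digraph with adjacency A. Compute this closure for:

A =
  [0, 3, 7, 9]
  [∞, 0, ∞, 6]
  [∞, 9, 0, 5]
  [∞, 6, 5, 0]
Closure =
  [0, 3, 7, 9]
  [∞, 0, 11, 6]
  [∞, 9, 0, 5]
  [∞, 6, 5, 0]

This is the Floyd-Warshall all-pairs shortest-path computation. For each intermediate vertex k = 0, 1, …, 3, update dist[i][j] ← min(dist[i][j], dist[i][k] + dist[k][j]). The final matrix gives, for each (i, j), the minimum total weight of any directed path from i to j (possibly empty when i = j).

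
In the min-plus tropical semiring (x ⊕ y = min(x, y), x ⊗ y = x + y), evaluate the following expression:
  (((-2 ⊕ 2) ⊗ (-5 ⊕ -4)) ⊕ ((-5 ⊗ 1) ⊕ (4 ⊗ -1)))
(((-2 ⊕ 2) ⊗ (-5 ⊕ -4)) ⊕ ((-5 ⊗ 1) ⊕ (4 ⊗ -1))) = -7

Expand innermost to outermost. Recall ⊕ takes the minimum of its arguments and ⊗ takes their sum. Working out the expression (((-2 ⊕ 2) ⊗ (-5 ⊕ -4)) ⊕ ((-5 ⊗ 1) ⊕ (4 ⊗ -1))) gives -7.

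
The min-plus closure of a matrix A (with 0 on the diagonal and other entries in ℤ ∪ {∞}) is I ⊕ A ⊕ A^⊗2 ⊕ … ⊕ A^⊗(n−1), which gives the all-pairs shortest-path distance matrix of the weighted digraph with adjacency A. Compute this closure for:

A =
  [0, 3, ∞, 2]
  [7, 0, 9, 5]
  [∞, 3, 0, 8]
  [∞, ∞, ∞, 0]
Closure =
  [0, 3, 12, 2]
  [7, 0, 9, 5]
  [10, 3, 0, 8]
  [∞, ∞, ∞, 0]

This is the Floyd-Warshall all-pairs shortest-path computation. For each intermediate vertex k = 0, 1, …, 3, update dist[i][j] ← min(dist[i][j], dist[i][k] + dist[k][j]). The final matrix gives, for each (i, j), the minimum total weight of any directed path from i to j (possibly empty when i = j).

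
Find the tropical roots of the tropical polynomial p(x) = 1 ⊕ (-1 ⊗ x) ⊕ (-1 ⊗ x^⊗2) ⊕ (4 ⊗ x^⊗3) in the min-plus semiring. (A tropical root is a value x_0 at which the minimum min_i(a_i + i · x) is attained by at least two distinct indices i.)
Roots: {-5, 0, 2}

Each tropical root is a break point of the lower envelope of the lines y = a_i + i · x (there are 4 lines, with slopes 0, 1, ..., 3). Only the lines that attain the minimum somewhere contribute to roots; other lines are dominated. Here the surviving (envelope) indices are i = 3, i = 2, i = 1, i = 0.
Intersections between consecutive envelope lines give the roots: for adjacent envelope indices i < j the intersection is x = (a_i − a_j) / (j − i). Reading off the sorted break points: {-5, 0, 2}.
Verification: at each break x_0, at least two indices attain the minimum of min_i(a_i + i · x_0).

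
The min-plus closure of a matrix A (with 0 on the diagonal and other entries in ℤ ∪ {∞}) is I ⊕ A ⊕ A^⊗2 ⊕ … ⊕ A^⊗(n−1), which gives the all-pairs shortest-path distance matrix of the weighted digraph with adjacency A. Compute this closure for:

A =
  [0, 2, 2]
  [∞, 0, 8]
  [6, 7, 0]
Closure =
  [0, 2, 2]
  [14, 0, 8]
  [6, 7, 0]

This is the Floyd-Warshall all-pairs shortest-path computation. For each intermediate vertex k = 0, 1, …, 2, update dist[i][j] ← min(dist[i][j], dist[i][k] + dist[k][j]). The final matrix gives, for each (i, j), the minimum total weight of any directed path from i to j (possibly empty when i = j).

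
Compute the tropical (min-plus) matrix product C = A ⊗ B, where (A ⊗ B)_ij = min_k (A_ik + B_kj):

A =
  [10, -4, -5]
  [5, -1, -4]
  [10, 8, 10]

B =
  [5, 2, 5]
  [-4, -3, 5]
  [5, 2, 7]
A ⊗ B =
  [-8, -7, 1]
  [-5, -4, 3]
  [4, 5, 13]

Apply the min-plus product entry-by-entry:
  C[0][0] = min over k of (A[0][0] + B[0][0] = 10 + 5 = 15, A[0][1] + B[1][0] = -4 + -4 = -8, A[0][2] + B[2][0] = -5 + 5 = 0) = -8 (attained at k = 1)
  C[0][1] = min over k of (A[0][0] + B[0][1] = 10 + 2 = 12, A[0][1] + B[1][1] = -4 + -3 = -7, A[0][2] + B[2][1] = -5 + 2 = -3) = -7 (attained at k = 1)
  C[0][2] = min over k of (A[0][0] + B[0][2] = 10 + 5 = 15, A[0][1] + B[1][2] = -4 + 5 = 1, A[0][2] + B[2][2] = -5 + 7 = 2) = 1 (attained at k = 1)
  C[1][0] = min over k of (A[1][0] + B[0][0] = 5 + 5 = 10, A[1][1] + B[1][0] = -1 + -4 = -5, A[1][2] + B[2][0] = -4 + 5 = 1) = -5 (attained at k = 1)
  C[1][1] = min over k of (A[1][0] + B[0][1] = 5 + 2 = 7, A[1][1] + B[1][1] = -1 + -3 = -4, A[1][2] + B[2][1] = -4 + 2 = -2) = -4 (attained at k = 1)
  C[1][2] = min over k of (A[1][0] + B[0][2] = 5 + 5 = 10, A[1][1] + B[1][2] = -1 + 5 = 4, A[1][2] + B[2][2] = -4 + 7 = 3) = 3 (attained at k = 2)
  C[2][0] = min over k of (A[2][0] + B[0][0] = 10 + 5 = 15, A[2][1] + B[1][0] = 8 + -4 = 4, A[2][2] + B[2][0] = 10 + 5 = 15) = 4 (attained at k = 1)
  C[2][1] = min over k of (A[2][0] + B[0][1] = 10 + 2 = 12, A[2][1] + B[1][1] = 8 + -3 = 5, A[2][2] + B[2][1] = 10 + 2 = 12) = 5 (attained at k = 1)
  C[2][2] = min over k of (A[2][0] + B[0][2] = 10 + 5 = 15, A[2][1] + B[1][2] = 8 + 5 = 13, A[2][2] + B[2][2] = 10 + 7 = 17) = 13 (attained at k = 1)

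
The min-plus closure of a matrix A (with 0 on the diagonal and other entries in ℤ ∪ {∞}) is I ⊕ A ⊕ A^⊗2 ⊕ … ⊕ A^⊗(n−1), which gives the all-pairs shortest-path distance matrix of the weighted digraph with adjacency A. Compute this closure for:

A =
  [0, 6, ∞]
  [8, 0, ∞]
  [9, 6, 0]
Closure =
  [0, 6, ∞]
  [8, 0, ∞]
  [9, 6, 0]

This is the Floyd-Warshall all-pairs shortest-path computation. For each intermediate vertex k = 0, 1, …, 2, update dist[i][j] ← min(dist[i][j], dist[i][k] + dist[k][j]). The final matrix gives, for each (i, j), the minimum total weight of any directed path from i to j (possibly empty when i = j).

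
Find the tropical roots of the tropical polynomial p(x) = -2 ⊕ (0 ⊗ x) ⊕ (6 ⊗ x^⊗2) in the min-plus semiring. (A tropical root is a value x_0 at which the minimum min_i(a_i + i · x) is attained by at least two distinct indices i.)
Roots: {-6, -2}

Each tropical root is a break point of the lower envelope of the lines y = a_i + i · x (there are 3 lines, with slopes 0, 1, ..., 2). Only the lines that attain the minimum somewhere contribute to roots; other lines are dominated. Here the surviving (envelope) indices are i = 2, i = 1, i = 0.
Intersections between consecutive envelope lines give the roots: for adjacent envelope indices i < j the intersection is x = (a_i − a_j) / (j − i). Reading off the sorted break points: {-6, -2}.
Verification: at each break x_0, at least two indices attain the minimum of min_i(a_i + i · x_0).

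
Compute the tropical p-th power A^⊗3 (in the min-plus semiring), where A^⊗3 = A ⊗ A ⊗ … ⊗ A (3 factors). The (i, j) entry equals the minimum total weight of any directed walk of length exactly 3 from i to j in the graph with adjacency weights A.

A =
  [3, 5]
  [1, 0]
A^⊗3 =
  [6, 5]
  [1, 0]

Each entry (A^⊗3)_ij equals the minimum over all length-3 walks i = v_0 → v_1 → … → v_3 = j of Σ_t A[v_t][v_{t+1}]. For example, for (i, j) = (0, 1) we minimise over 4 possible intermediate vertex sequences; the minimum is 5, attained along the walk 0 → 1 → 1 → 1.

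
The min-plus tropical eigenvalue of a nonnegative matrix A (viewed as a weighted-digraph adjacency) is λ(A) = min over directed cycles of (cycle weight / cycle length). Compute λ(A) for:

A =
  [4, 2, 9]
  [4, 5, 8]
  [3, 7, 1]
λ(A) = 1

Enumerate directed cycles and compute their means (weight / length). Sample:
  cycle 0 → 0: weight = 4, length = 1, mean = 4/1 ≈ 4.000
  cycle 1 → 1: weight = 5, length = 1, mean = 5/1 ≈ 5.000
  cycle 2 → 2: weight = 1, length = 1, mean = 1/1 ≈ 1.000
  cycle 0 → 1 → 0: weight = 6, length = 2, mean = 6/2 ≈ 3.000
  cycle 0 → 2 → 0: weight = 12, length = 2, mean = 12/2 ≈ 6.000
  cycle 1 → 0 → 1: weight = 6, length = 2, mean = 6/2 ≈ 3.000
Minimum mean = 1.000, attained e.g. along the cycle 2 → 2 with weight 1 and length 1. So λ(A) = 1/1 = 1.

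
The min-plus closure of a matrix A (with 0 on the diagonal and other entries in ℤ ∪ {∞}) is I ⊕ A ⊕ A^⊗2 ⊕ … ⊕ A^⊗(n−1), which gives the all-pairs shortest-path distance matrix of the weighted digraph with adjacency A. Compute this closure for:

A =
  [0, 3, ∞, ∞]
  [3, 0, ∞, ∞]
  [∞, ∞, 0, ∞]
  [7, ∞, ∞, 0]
Closure =
  [0, 3, ∞, ∞]
  [3, 0, ∞, ∞]
  [∞, ∞, 0, ∞]
  [7, 10, ∞, 0]

This is the Floyd-Warshall all-pairs shortest-path computation. For each intermediate vertex k = 0, 1, …, 3, update dist[i][j] ← min(dist[i][j], dist[i][k] + dist[k][j]). The final matrix gives, for each (i, j), the minimum total weight of any directed path from i to j (possibly empty when i = j).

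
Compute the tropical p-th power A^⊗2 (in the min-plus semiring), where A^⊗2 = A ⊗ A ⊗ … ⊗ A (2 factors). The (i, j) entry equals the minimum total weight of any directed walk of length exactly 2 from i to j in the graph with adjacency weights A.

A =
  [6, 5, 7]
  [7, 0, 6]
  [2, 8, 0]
A^⊗2 =
  [9, 5, 7]
  [7, 0, 6]
  [2, 7, 0]

Each entry (A^⊗2)_ij equals the minimum over all length-2 walks i = v_0 → v_1 → … → v_2 = j of Σ_t A[v_t][v_{t+1}]. For example, for (i, j) = (0, 2) we minimise over 3 possible intermediate vertex sequences; the minimum is 7, attained along the walk 0 → 2 → 2.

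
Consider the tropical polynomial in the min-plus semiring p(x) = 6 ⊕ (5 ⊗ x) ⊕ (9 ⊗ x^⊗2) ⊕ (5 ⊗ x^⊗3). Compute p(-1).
p(-1) = 2

A tropical monomial a ⊗ x^⊗i evaluates to a + i · x. Evaluating each term at x = -1:
  Term 0 contributes 6 + 0 · -1 = 6
  Term 1 contributes 5 + 1 · -1 = 4
  Term 2 contributes 9 + 2 · -1 = 7
  Term 3 contributes 5 + 3 · -1 = 2
p(-1) = ⊕ of these = min[6, 4, 7, 2] = 2.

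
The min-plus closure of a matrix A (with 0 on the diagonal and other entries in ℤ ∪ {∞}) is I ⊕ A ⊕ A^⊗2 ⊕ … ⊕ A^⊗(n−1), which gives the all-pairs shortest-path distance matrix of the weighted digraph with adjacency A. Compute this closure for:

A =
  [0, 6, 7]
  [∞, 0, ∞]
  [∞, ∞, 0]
Closure =
  [0, 6, 7]
  [∞, 0, ∞]
  [∞, ∞, 0]

This is the Floyd-Warshall all-pairs shortest-path computation. For each intermediate vertex k = 0, 1, …, 2, update dist[i][j] ← min(dist[i][j], dist[i][k] + dist[k][j]). The final matrix gives, for each (i, j), the minimum total weight of any directed path from i to j (possibly empty when i = j).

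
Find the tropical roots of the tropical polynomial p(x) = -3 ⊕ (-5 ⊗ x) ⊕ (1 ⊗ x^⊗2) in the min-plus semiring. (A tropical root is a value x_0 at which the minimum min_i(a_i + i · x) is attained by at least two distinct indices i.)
Roots: {-6, 2}

Each tropical root is a break point of the lower envelope of the lines y = a_i + i · x (there are 3 lines, with slopes 0, 1, ..., 2). Only the lines that attain the minimum somewhere contribute to roots; other lines are dominated. Here the surviving (envelope) indices are i = 2, i = 1, i = 0.
Intersections between consecutive envelope lines give the roots: for adjacent envelope indices i < j the intersection is x = (a_i − a_j) / (j − i). Reading off the sorted break points: {-6, 2}.
Verification: at each break x_0, at least two indices attain the minimum of min_i(a_i + i · x_0).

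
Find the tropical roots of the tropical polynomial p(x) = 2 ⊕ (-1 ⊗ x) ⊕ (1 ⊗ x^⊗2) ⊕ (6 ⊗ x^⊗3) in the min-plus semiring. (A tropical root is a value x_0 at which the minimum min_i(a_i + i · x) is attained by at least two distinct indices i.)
Roots: {-5, -2, 3}

Each tropical root is a break point of the lower envelope of the lines y = a_i + i · x (there are 4 lines, with slopes 0, 1, ..., 3). Only the lines that attain the minimum somewhere contribute to roots; other lines are dominated. Here the surviving (envelope) indices are i = 3, i = 2, i = 1, i = 0.
Intersections between consecutive envelope lines give the roots: for adjacent envelope indices i < j the intersection is x = (a_i − a_j) / (j − i). Reading off the sorted break points: {-5, -2, 3}.
Verification: at each break x_0, at least two indices attain the minimum of min_i(a_i + i · x_0).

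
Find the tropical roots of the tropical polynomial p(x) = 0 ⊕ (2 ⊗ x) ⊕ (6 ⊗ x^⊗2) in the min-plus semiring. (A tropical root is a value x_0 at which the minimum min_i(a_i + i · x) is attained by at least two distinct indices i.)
Roots: {-4, -2}

Each tropical root is a break point of the lower envelope of the lines y = a_i + i · x (there are 3 lines, with slopes 0, 1, ..., 2). Only the lines that attain the minimum somewhere contribute to roots; other lines are dominated. Here the surviving (envelope) indices are i = 2, i = 1, i = 0.
Intersections between consecutive envelope lines give the roots: for adjacent envelope indices i < j the intersection is x = (a_i − a_j) / (j − i). Reading off the sorted break points: {-4, -2}.
Verification: at each break x_0, at least two indices attain the minimum of min_i(a_i + i · x_0).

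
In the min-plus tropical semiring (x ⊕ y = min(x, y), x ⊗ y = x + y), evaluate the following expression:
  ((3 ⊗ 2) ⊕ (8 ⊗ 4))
((3 ⊗ 2) ⊕ (8 ⊗ 4)) = 5

Expand innermost to outermost. Recall ⊕ takes the minimum of its arguments and ⊗ takes their sum. Working out the expression ((3 ⊗ 2) ⊕ (8 ⊗ 4)) gives 5.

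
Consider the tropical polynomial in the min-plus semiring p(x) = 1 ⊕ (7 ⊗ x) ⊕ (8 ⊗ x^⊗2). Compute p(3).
p(3) = 1

A tropical monomial a ⊗ x^⊗i evaluates to a + i · x. Evaluating each term at x = 3:
  Term 0 contributes 1 + 0 · 3 = 1
  Term 1 contributes 7 + 1 · 3 = 10
  Term 2 contributes 8 + 2 · 3 = 14
p(3) = ⊕ of these = min[1, 10, 14] = 1.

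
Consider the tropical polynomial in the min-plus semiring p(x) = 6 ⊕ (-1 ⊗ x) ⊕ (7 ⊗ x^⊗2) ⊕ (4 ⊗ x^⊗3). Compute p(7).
p(7) = 6

A tropical monomial a ⊗ x^⊗i evaluates to a + i · x. Evaluating each term at x = 7:
  Term 0 contributes 6 + 0 · 7 = 6
  Term 1 contributes -1 + 1 · 7 = 6
  Term 2 contributes 7 + 2 · 7 = 21
  Term 3 contributes 4 + 3 · 7 = 25
p(7) = ⊕ of these = min[6, 6, 21, 25] = 6.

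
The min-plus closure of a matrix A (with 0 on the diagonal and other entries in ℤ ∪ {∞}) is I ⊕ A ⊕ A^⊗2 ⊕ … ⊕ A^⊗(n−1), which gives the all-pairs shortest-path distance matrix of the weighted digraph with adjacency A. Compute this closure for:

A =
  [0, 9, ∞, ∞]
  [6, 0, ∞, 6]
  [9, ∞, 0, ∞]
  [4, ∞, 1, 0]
Closure =
  [0, 9, 16, 15]
  [6, 0, 7, 6]
  [9, 18, 0, 24]
  [4, 13, 1, 0]

This is the Floyd-Warshall all-pairs shortest-path computation. For each intermediate vertex k = 0, 1, …, 3, update dist[i][j] ← min(dist[i][j], dist[i][k] + dist[k][j]). The final matrix gives, for each (i, j), the minimum total weight of any directed path from i to j (possibly empty when i = j).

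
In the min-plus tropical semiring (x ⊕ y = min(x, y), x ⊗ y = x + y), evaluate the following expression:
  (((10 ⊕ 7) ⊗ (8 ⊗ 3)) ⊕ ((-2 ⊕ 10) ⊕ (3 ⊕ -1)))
(((10 ⊕ 7) ⊗ (8 ⊗ 3)) ⊕ ((-2 ⊕ 10) ⊕ (3 ⊕ -1))) = -2

Expand innermost to outermost. Recall ⊕ takes the minimum of its arguments and ⊗ takes their sum. Working out the expression (((10 ⊕ 7) ⊗ (8 ⊗ 3)) ⊕ ((-2 ⊕ 10) ⊕ (3 ⊕ -1))) gives -2.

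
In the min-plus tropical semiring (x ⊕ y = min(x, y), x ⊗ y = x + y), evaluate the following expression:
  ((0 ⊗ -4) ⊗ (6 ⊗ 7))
((0 ⊗ -4) ⊗ (6 ⊗ 7)) = 9

Expand innermost to outermost. Recall ⊕ takes the minimum of its arguments and ⊗ takes their sum. Working out the expression ((0 ⊗ -4) ⊗ (6 ⊗ 7)) gives 9.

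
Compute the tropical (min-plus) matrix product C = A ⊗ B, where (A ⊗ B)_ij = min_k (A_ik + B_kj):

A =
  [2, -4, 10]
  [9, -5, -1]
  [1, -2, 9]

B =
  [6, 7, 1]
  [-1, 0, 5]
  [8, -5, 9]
A ⊗ B =
  [-5, -4, 1]
  [-6, -6, 0]
  [-3, -2, 2]

Apply the min-plus product entry-by-entry:
  C[0][0] = min over k of (A[0][0] + B[0][0] = 2 + 6 = 8, A[0][1] + B[1][0] = -4 + -1 = -5, A[0][2] + B[2][0] = 10 + 8 = 18) = -5 (attained at k = 1)
  C[0][1] = min over k of (A[0][0] + B[0][1] = 2 + 7 = 9, A[0][1] + B[1][1] = -4 + 0 = -4, A[0][2] + B[2][1] = 10 + -5 = 5) = -4 (attained at k = 1)
  C[0][2] = min over k of (A[0][0] + B[0][2] = 2 + 1 = 3, A[0][1] + B[1][2] = -4 + 5 = 1, A[0][2] + B[2][2] = 10 + 9 = 19) = 1 (attained at k = 1)
  C[1][0] = min over k of (A[1][0] + B[0][0] = 9 + 6 = 15, A[1][1] + B[1][0] = -5 + -1 = -6, A[1][2] + B[2][0] = -1 + 8 = 7) = -6 (attained at k = 1)
  C[1][1] = min over k of (A[1][0] + B[0][1] = 9 + 7 = 16, A[1][1] + B[1][1] = -5 + 0 = -5, A[1][2] + B[2][1] = -1 + -5 = -6) = -6 (attained at k = 2)
  C[1][2] = min over k of (A[1][0] + B[0][2] = 9 + 1 = 10, A[1][1] + B[1][2] = -5 + 5 = 0, A[1][2] + B[2][2] = -1 + 9 = 8) = 0 (attained at k = 1)
  C[2][0] = min over k of (A[2][0] + B[0][0] = 1 + 6 = 7, A[2][1] + B[1][0] = -2 + -1 = -3, A[2][2] + B[2][0] = 9 + 8 = 17) = -3 (attained at k = 1)
  C[2][1] = min over k of (A[2][0] + B[0][1] = 1 + 7 = 8, A[2][1] + B[1][1] = -2 + 0 = -2, A[2][2] + B[2][1] = 9 + -5 = 4) = -2 (attained at k = 1)
  C[2][2] = min over k of (A[2][0] + B[0][2] = 1 + 1 = 2, A[2][1] + B[1][2] = -2 + 5 = 3, A[2][2] + B[2][2] = 9 + 9 = 18) = 2 (attained at k = 0)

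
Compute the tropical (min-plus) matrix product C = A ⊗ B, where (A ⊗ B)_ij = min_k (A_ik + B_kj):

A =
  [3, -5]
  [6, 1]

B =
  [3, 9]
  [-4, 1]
A ⊗ B =
  [-9, -4]
  [-3, 2]

Apply the min-plus product entry-by-entry:
  C[0][0] = min over k of (A[0][0] + B[0][0] = 3 + 3 = 6, A[0][1] + B[1][0] = -5 + -4 = -9) = -9 (attained at k = 1)
  C[0][1] = min over k of (A[0][0] + B[0][1] = 3 + 9 = 12, A[0][1] + B[1][1] = -5 + 1 = -4) = -4 (attained at k = 1)
  C[1][0] = min over k of (A[1][0] + B[0][0] = 6 + 3 = 9, A[1][1] + B[1][0] = 1 + -4 = -3) = -3 (attained at k = 1)
  C[1][1] = min over k of (A[1][0] + B[0][1] = 6 + 9 = 15, A[1][1] + B[1][1] = 1 + 1 = 2) = 2 (attained at k = 1)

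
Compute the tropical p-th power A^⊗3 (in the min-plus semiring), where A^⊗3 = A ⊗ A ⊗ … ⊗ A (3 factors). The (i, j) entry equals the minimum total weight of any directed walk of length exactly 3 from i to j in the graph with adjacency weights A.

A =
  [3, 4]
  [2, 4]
A^⊗3 =
  [9, 10]
  [8, 9]

Each entry (A^⊗3)_ij equals the minimum over all length-3 walks i = v_0 → v_1 → … → v_3 = j of Σ_t A[v_t][v_{t+1}]. For example, for (i, j) = (0, 1) we minimise over 4 possible intermediate vertex sequences; the minimum is 10, attained along the walk 0 → 0 → 0 → 1.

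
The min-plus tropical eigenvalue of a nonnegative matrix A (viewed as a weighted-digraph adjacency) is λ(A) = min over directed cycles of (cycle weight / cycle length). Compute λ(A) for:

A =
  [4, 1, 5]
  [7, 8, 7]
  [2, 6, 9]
λ(A) = 10/3

Enumerate directed cycles and compute their means (weight / length). Sample:
  cycle 0 → 0: weight = 4, length = 1, mean = 4/1 ≈ 4.000
  cycle 1 → 1: weight = 8, length = 1, mean = 8/1 ≈ 8.000
  cycle 2 → 2: weight = 9, length = 1, mean = 9/1 ≈ 9.000
  cycle 0 → 1 → 0: weight = 8, length = 2, mean = 8/2 ≈ 4.000
  cycle 0 → 2 → 0: weight = 7, length = 2, mean = 7/2 ≈ 3.500
  cycle 1 → 0 → 1: weight = 8, length = 2, mean = 8/2 ≈ 4.000
Minimum mean = 3.333, attained e.g. along the cycle 0 → 1 → 2 → 0 with weight 10 and length 3. So λ(A) = 10/3 = 10/3.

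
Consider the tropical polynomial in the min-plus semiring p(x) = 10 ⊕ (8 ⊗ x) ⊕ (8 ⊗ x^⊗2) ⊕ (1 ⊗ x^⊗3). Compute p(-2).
p(-2) = -5

A tropical monomial a ⊗ x^⊗i evaluates to a + i · x. Evaluating each term at x = -2:
  Term 0 contributes 10 + 0 · -2 = 10
  Term 1 contributes 8 + 1 · -2 = 6
  Term 2 contributes 8 + 2 · -2 = 4
  Term 3 contributes 1 + 3 · -2 = -5
p(-2) = ⊕ of these = min[10, 6, 4, -5] = -5.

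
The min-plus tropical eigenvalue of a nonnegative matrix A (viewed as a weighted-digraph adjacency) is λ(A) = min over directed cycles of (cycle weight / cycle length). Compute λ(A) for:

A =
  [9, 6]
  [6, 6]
λ(A) = 6

Enumerate directed cycles and compute their means (weight / length). Sample:
  cycle 0 → 0: weight = 9, length = 1, mean = 9/1 ≈ 9.000
  cycle 1 → 1: weight = 6, length = 1, mean = 6/1 ≈ 6.000
  cycle 0 → 1 → 0: weight = 12, length = 2, mean = 12/2 ≈ 6.000
  cycle 1 → 0 → 1: weight = 12, length = 2, mean = 12/2 ≈ 6.000
Minimum mean = 6.000, attained e.g. along the cycle 1 → 1 with weight 6 and length 1. So λ(A) = 6/1 = 6.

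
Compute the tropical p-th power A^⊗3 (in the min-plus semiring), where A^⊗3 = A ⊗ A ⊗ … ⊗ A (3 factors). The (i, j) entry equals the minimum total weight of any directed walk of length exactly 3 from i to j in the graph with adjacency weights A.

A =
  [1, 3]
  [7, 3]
A^⊗3 =
  [3, 5]
  [9, 9]

Each entry (A^⊗3)_ij equals the minimum over all length-3 walks i = v_0 → v_1 → … → v_3 = j of Σ_t A[v_t][v_{t+1}]. For example, for (i, j) = (0, 1) we minimise over 4 possible intermediate vertex sequences; the minimum is 5, attained along the walk 0 → 0 → 0 → 1.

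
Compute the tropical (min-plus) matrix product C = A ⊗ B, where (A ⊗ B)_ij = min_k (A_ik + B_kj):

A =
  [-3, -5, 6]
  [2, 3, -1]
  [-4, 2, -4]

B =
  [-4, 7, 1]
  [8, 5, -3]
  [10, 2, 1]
A ⊗ B =
  [-7, 0, -8]
  [-2, 1, 0]
  [-8, -2, -3]

Apply the min-plus product entry-by-entry:
  C[0][0] = min over k of (A[0][0] + B[0][0] = -3 + -4 = -7, A[0][1] + B[1][0] = -5 + 8 = 3, A[0][2] + B[2][0] = 6 + 10 = 16) = -7 (attained at k = 0)
  C[0][1] = min over k of (A[0][0] + B[0][1] = -3 + 7 = 4, A[0][1] + B[1][1] = -5 + 5 = 0, A[0][2] + B[2][1] = 6 + 2 = 8) = 0 (attained at k = 1)
  C[0][2] = min over k of (A[0][0] + B[0][2] = -3 + 1 = -2, A[0][1] + B[1][2] = -5 + -3 = -8, A[0][2] + B[2][2] = 6 + 1 = 7) = -8 (attained at k = 1)
  C[1][0] = min over k of (A[1][0] + B[0][0] = 2 + -4 = -2, A[1][1] + B[1][0] = 3 + 8 = 11, A[1][2] + B[2][0] = -1 + 10 = 9) = -2 (attained at k = 0)
  C[1][1] = min over k of (A[1][0] + B[0][1] = 2 + 7 = 9, A[1][1] + B[1][1] = 3 + 5 = 8, A[1][2] + B[2][1] = -1 + 2 = 1) = 1 (attained at k = 2)
  C[1][2] = min over k of (A[1][0] + B[0][2] = 2 + 1 = 3, A[1][1] + B[1][2] = 3 + -3 = 0, A[1][2] + B[2][2] = -1 + 1 = 0) = 0 (attained at k = 1)
  C[2][0] = min over k of (A[2][0] + B[0][0] = -4 + -4 = -8, A[2][1] + B[1][0] = 2 + 8 = 10, A[2][2] + B[2][0] = -4 + 10 = 6) = -8 (attained at k = 0)
  C[2][1] = min over k of (A[2][0] + B[0][1] = -4 + 7 = 3, A[2][1] + B[1][1] = 2 + 5 = 7, A[2][2] + B[2][1] = -4 + 2 = -2) = -2 (attained at k = 2)
  C[2][2] = min over k of (A[2][0] + B[0][2] = -4 + 1 = -3, A[2][1] + B[1][2] = 2 + -3 = -1, A[2][2] + B[2][2] = -4 + 1 = -3) = -3 (attained at k = 0)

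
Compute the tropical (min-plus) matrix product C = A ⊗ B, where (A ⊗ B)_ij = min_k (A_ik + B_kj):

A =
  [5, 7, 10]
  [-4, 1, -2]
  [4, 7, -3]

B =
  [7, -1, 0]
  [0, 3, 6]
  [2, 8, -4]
A ⊗ B =
  [7, 4, 5]
  [0, -5, -6]
  [-1, 3, -7]

Apply the min-plus product entry-by-entry:
  C[0][0] = min over k of (A[0][0] + B[0][0] = 5 + 7 = 12, A[0][1] + B[1][0] = 7 + 0 = 7, A[0][2] + B[2][0] = 10 + 2 = 12) = 7 (attained at k = 1)
  C[0][1] = min over k of (A[0][0] + B[0][1] = 5 + -1 = 4, A[0][1] + B[1][1] = 7 + 3 = 10, A[0][2] + B[2][1] = 10 + 8 = 18) = 4 (attained at k = 0)
  C[0][2] = min over k of (A[0][0] + B[0][2] = 5 + 0 = 5, A[0][1] + B[1][2] = 7 + 6 = 13, A[0][2] + B[2][2] = 10 + -4 = 6) = 5 (attained at k = 0)
  C[1][0] = min over k of (A[1][0] + B[0][0] = -4 + 7 = 3, A[1][1] + B[1][0] = 1 + 0 = 1, A[1][2] + B[2][0] = -2 + 2 = 0) = 0 (attained at k = 2)
  C[1][1] = min over k of (A[1][0] + B[0][1] = -4 + -1 = -5, A[1][1] + B[1][1] = 1 + 3 = 4, A[1][2] + B[2][1] = -2 + 8 = 6) = -5 (attained at k = 0)
  C[1][2] = min over k of (A[1][0] + B[0][2] = -4 + 0 = -4, A[1][1] + B[1][2] = 1 + 6 = 7, A[1][2] + B[2][2] = -2 + -4 = -6) = -6 (attained at k = 2)
  C[2][0] = min over k of (A[2][0] + B[0][0] = 4 + 7 = 11, A[2][1] + B[1][0] = 7 + 0 = 7, A[2][2] + B[2][0] = -3 + 2 = -1) = -1 (attained at k = 2)
  C[2][1] = min over k of (A[2][0] + B[0][1] = 4 + -1 = 3, A[2][1] + B[1][1] = 7 + 3 = 10, A[2][2] + B[2][1] = -3 + 8 = 5) = 3 (attained at k = 0)
  C[2][2] = min over k of (A[2][0] + B[0][2] = 4 + 0 = 4, A[2][1] + B[1][2] = 7 + 6 = 13, A[2][2] + B[2][2] = -3 + -4 = -7) = -7 (attained at k = 2)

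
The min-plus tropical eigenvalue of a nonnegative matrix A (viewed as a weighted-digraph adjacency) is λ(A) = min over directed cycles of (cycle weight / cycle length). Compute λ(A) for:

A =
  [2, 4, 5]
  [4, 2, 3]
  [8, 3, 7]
λ(A) = 2

Enumerate directed cycles and compute their means (weight / length). Sample:
  cycle 0 → 0: weight = 2, length = 1, mean = 2/1 ≈ 2.000
  cycle 1 → 1: weight = 2, length = 1, mean = 2/1 ≈ 2.000
  cycle 2 → 2: weight = 7, length = 1, mean = 7/1 ≈ 7.000
  cycle 0 → 1 → 0: weight = 8, length = 2, mean = 8/2 ≈ 4.000
  cycle 0 → 2 → 0: weight = 13, length = 2, mean = 13/2 ≈ 6.500
  cycle 1 → 0 → 1: weight = 8, length = 2, mean = 8/2 ≈ 4.000
Minimum mean = 2.000, attained e.g. along the cycle 0 → 0 with weight 2 and length 1. So λ(A) = 2/1 = 2.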